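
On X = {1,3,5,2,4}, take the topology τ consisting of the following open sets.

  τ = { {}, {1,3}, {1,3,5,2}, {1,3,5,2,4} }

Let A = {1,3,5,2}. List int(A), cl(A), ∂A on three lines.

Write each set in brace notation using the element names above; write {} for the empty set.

int(A) = {1,3,5,2}
cl(A)  = {1,3,5,2,4}
∂A     = {4}

opens ⊆ A: {}, {1,3}, {1,3,5,2}; union → int = {1,3,5,2}
complement {4}; its interior {}; cl(A) = X∖{} = {1,3,5,2,4}
boundary = {1,3,5,2,4} ∖ {1,3,5,2} = {4}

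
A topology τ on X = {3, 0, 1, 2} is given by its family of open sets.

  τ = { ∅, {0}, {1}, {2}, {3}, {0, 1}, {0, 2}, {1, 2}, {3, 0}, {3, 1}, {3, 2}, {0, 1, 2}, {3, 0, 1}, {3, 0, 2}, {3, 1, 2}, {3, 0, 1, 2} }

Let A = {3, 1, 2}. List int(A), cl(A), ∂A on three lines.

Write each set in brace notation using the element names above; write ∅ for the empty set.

interior: largest open inside A is {3, 1, 2} (from ∅, {1}, {2}, {3}, {3, 1}, {3, 2}, {1, 2}, {3, 1, 2})
cl via duality: int({0}) = {0}, so X∖{0} = {3, 1, 2}
cl∖int = ∅

int(A) = {3, 1, 2}
cl(A)  = {3, 1, 2}
∂A     = ∅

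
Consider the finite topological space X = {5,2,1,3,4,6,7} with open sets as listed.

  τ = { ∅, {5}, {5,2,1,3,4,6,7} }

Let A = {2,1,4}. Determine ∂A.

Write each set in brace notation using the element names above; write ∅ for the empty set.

{2,1,3,4,6,7}

interior: largest open inside A is ∅ (from ∅)
cl via duality: int({5,3,6,7}) = {5}, so X∖{5} = {2,1,3,4,6,7}
cl∖int = {2,1,3,4,6,7}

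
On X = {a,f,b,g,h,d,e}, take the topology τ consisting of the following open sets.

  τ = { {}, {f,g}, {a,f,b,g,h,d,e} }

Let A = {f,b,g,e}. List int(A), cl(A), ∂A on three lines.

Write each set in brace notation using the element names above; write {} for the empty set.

int(A) = {f,g}
cl(A)  = {a,f,b,g,h,d,e}
∂A     = {a,b,h,d,e}

U open, U⊆A: {}, {f,g}. int(A) = ⋃ = {f,g}
X∖A={a,h,d}, int(X∖A)={}, hence cl(A)={a,f,b,g,h,d,e}
∂A: remove int from cl → {a,b,h,d,e}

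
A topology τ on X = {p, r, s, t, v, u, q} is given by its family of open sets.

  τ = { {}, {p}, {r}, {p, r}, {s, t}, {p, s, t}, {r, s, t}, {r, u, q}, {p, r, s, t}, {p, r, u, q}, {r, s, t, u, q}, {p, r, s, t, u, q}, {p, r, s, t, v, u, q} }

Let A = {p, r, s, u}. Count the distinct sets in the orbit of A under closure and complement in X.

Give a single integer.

10

X∖A={t, v, q}, int(X∖A)={}, hence cl(A)={p, r, s, t, v, u, q}
Orbit (k=closure, c=complement):
  1. A     = {p, r, s, u}
  2. kA    = {p, r, s, t, v, u, q}
  3. cA    = {t, v, q}
  4. ckA   = {}
  5. kcA   = {s, t, v, u, q}
  6. ckcA  = {p, r}
  7. kckcA = {p, r, v, u, q}
  8. ckckcA = {s, t}
  9. kckckcA = {s, t, v}
  10. ckckckcA = {p, r, u, q}
(closed under both — stop)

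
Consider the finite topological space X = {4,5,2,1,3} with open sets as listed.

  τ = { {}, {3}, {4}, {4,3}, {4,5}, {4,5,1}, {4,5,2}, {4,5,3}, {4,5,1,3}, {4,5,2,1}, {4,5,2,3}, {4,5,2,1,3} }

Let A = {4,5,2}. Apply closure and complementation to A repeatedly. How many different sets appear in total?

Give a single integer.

closure: X∖int(X∖A) = X∖{3} = {4,5,2,1}
Let k=closure and c=complement:
  1. A     = {4,5,2}
  2. kA    = {4,5,2,1}
  3. cA    = {1,3}
  4. ckA   = {3}
— saturated at 4

4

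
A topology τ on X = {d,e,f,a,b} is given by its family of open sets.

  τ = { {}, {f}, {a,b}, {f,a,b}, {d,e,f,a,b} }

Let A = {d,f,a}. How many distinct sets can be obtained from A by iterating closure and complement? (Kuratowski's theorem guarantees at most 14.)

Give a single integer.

complement {e,b}; its interior {}; cl(A) = X∖{} = {d,e,f,a,b}
With k = closure, c = complement:
  1. A     = {d,f,a}
  2. kA    = {d,e,f,a,b}
  3. cA    = {e,b}
  4. ckA   = {}
  5. kcA   = {d,e,a,b}
  6. ckcA  = {f}
  7. kckcA = {d,e,f}
  8. ckckcA = {a,b}
k, c of each give nothing new

8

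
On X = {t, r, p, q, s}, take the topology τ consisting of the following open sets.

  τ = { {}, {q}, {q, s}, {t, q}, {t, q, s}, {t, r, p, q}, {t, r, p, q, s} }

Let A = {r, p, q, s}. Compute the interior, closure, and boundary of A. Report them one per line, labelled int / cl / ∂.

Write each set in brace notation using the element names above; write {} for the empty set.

U open, U⊆A: {}, {q}, {q, s}. int(A) = ⋃ = {q, s}
X∖A={t}, int(X∖A)={}, hence cl(A)={t, r, p, q, s}
∂A: remove int from cl → {t, r, p}

int(A) = {q, s}
cl(A)  = {t, r, p, q, s}
∂A     = {t, r, p}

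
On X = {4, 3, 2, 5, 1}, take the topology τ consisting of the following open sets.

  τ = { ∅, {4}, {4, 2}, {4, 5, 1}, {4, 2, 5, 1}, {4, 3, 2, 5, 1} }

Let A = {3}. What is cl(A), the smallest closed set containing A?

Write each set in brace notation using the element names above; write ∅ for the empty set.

X∖A={4, 2, 5, 1}, int(X∖A)={4, 2, 5, 1}, hence cl(A)={3}

{3}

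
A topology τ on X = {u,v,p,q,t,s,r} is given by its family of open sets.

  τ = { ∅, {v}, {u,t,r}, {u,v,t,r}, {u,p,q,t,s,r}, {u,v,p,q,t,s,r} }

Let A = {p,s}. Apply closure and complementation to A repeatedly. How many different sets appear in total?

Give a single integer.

cl via duality: int({u,v,q,t,r}) = {u,v,t,r}, so X∖{u,v,t,r} = {p,q,s}
Write k for closure, c for complement:
  1. A     = {p,s}
  2. kA    = {p,q,s}
  3. cA    = {u,v,q,t,r}
  4. ckA   = {u,v,t,r}
  5. kcA   = {u,v,p,q,t,s,r}
  6. ckcA  = ∅
applying k or c yields no new set

6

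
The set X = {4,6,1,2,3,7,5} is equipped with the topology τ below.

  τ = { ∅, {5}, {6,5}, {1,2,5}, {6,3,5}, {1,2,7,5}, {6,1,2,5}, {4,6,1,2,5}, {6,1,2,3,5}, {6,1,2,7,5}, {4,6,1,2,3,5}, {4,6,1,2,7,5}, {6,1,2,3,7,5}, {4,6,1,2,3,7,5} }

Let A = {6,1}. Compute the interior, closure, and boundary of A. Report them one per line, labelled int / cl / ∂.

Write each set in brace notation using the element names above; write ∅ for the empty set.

int(A) = ∅
cl(A)  = {4,6,1,2,3,7}
∂A     = {4,6,1,2,3,7}

open subsets of A: ∅; so int(A) = ∅
closure: X∖int(X∖A) = X∖{5} = {4,6,1,2,3,7}
∂A = {4,6,1,2,3,7} minus ∅ = {4,6,1,2,3,7}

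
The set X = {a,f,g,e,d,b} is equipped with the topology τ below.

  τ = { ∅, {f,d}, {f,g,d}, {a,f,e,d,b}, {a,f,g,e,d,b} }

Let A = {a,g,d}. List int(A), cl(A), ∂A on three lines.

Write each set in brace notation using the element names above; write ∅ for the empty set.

U open, U⊆A: ∅. int(A) = ⋃ = ∅
X∖A={f,e,b}, int(X∖A)=∅, hence cl(A)={a,f,g,e,d,b}
∂A: remove int from cl → {a,f,g,e,d,b}

int(A) = ∅
cl(A)  = {a,f,g,e,d,b}
∂A     = {a,f,g,e,d,b}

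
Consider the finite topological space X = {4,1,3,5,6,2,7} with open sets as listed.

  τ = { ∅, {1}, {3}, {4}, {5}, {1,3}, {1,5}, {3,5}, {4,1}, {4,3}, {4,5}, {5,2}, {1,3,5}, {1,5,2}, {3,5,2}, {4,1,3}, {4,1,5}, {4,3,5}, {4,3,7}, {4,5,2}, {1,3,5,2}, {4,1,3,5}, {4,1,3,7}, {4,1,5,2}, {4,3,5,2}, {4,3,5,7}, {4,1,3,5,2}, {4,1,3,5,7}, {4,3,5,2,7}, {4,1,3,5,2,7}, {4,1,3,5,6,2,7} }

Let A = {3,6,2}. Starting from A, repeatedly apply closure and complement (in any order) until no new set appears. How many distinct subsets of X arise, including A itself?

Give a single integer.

closure: X∖int(X∖A) = X∖{4,1,5} = {3,6,2,7}
Let k=closure and c=complement:
  1. A     = {3,6,2}
  2. kA    = {3,6,2,7}
  3. cA    = {4,1,5,7}
  4. ckA   = {4,1,5}
  5. kcA   = {4,1,5,6,2,7}
  6. ckcA  = {3}
  7. kckcA = {3,6,7}
  8. ckckcA = {4,1,5,2}
— saturated at 8

8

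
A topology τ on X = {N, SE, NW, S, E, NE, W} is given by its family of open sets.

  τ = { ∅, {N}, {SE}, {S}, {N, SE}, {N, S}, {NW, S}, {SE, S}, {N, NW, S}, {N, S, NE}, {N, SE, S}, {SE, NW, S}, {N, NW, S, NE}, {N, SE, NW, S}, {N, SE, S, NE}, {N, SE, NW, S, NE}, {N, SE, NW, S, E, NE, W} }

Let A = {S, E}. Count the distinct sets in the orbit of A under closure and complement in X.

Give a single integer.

closure: X∖int(X∖A) = X∖{N, SE} = {NW, S, E, NE, W}
Let k=closure and c=complement:
  1. A     = {S, E}
  2. kA    = {NW, S, E, NE, W}
  3. cA    = {N, SE, NW, NE, W}
  4. ckA   = {N, SE}
  5. kcA   = {N, SE, NW, E, NE, W}
  6. kckA  = {N, SE, E, NE, W}
  7. ckcA  = {S}
  8. ckckA = {NW, S}
— saturated at 8

8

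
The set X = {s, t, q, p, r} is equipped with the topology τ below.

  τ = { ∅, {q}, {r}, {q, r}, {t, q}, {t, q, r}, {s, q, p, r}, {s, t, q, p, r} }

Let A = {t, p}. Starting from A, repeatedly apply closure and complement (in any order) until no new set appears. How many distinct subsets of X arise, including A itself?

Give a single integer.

complement {s, q, r}; its interior {q, r}; cl(A) = X∖{q, r} = {s, t, p}
With k = closure, c = complement:
  1. A     = {t, p}
  2. kA    = {s, t, p}
  3. cA    = {s, q, r}
  4. ckA   = {q, r}
  5. kcA   = {s, t, q, p, r}
  6. ckcA  = ∅
k, c of each give nothing new

6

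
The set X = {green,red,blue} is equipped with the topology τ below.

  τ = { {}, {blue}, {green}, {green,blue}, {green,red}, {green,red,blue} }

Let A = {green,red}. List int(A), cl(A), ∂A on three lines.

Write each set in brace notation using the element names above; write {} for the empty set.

open subsets of A: {}, {green}, {green,red}; so int(A) = {green,red}
closure: X∖int(X∖A) = X∖{blue} = {green,red}
∂A = {green,red} minus {green,red} = {}

int(A) = {green,red}
cl(A)  = {green,red}
∂A     = {}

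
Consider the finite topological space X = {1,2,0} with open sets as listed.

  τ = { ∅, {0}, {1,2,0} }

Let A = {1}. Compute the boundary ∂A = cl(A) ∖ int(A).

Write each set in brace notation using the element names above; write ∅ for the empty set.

{1,2}

interior: largest open inside A is ∅ (from ∅)
cl via duality: int({2,0}) = {0}, so X∖{0} = {1,2}
cl∖int = {1,2}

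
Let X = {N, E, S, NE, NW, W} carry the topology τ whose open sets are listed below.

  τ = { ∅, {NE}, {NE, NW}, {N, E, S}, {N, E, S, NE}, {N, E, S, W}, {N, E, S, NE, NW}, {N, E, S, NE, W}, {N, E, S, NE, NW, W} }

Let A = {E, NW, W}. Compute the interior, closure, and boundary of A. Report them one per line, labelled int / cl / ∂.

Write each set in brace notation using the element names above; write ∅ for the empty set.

int(A) = ∅
cl(A)  = {N, E, S, NW, W}
∂A     = {N, E, S, NW, W}

open subsets of A: ∅; so int(A) = ∅
closure: X∖int(X∖A) = X∖{NE} = {N, E, S, NW, W}
∂A = {N, E, S, NW, W} minus ∅ = {N, E, S, NW, W}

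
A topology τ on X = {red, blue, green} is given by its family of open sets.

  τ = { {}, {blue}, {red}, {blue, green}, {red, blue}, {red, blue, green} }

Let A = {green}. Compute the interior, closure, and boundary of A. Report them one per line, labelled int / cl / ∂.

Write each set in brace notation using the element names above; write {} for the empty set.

interior: largest open inside A is {} (from {})
cl via duality: int({red, blue}) = {red, blue}, so X∖{red, blue} = {green}
cl∖int = {green}

int(A) = {}
cl(A)  = {green}
∂A     = {green}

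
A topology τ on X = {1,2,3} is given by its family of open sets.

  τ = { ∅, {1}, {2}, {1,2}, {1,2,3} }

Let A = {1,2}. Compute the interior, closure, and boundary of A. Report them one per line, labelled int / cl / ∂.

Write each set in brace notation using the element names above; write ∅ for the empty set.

int(A) = {1,2}
cl(A)  = {1,2,3}
∂A     = {3}

interior: largest open inside A is {1,2} (from ∅, {2}, {1}, {1,2})
cl via duality: int({3}) = ∅, so X∖∅ = {1,2,3}
cl∖int = {3}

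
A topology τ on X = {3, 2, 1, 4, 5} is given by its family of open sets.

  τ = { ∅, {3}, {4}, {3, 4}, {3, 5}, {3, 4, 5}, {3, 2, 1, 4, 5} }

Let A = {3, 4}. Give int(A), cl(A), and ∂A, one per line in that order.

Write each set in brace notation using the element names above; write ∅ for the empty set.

open subsets of A: ∅, {4}, {3}, {3, 4}; so int(A) = {3, 4}
closure: X∖int(X∖A) = X∖∅ = {3, 2, 1, 4, 5}
∂A = {3, 2, 1, 4, 5} minus {3, 4} = {2, 1, 5}

int(A) = {3, 4}
cl(A)  = {3, 2, 1, 4, 5}
∂A     = {2, 1, 5}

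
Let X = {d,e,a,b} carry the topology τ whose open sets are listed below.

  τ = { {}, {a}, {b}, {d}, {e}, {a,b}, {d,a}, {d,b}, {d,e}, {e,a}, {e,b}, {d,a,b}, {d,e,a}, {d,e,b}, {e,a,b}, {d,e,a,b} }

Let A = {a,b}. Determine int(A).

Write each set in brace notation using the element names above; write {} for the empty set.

open subsets of A: {}, {b}, {a}, {a,b}; so int(A) = {a,b}

{a,b}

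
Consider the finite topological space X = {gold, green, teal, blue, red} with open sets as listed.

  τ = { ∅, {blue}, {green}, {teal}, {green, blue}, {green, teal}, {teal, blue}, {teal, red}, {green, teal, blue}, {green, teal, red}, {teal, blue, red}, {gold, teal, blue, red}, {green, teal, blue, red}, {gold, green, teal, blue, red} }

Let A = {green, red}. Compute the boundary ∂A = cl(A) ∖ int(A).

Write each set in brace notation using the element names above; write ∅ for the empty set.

U open, U⊆A: ∅, {green}. int(A) = ⋃ = {green}
X∖A={gold, teal, blue}, int(X∖A)={teal, blue}, hence cl(A)={gold, green, red}
∂A: remove int from cl → {gold, red}

{gold, red}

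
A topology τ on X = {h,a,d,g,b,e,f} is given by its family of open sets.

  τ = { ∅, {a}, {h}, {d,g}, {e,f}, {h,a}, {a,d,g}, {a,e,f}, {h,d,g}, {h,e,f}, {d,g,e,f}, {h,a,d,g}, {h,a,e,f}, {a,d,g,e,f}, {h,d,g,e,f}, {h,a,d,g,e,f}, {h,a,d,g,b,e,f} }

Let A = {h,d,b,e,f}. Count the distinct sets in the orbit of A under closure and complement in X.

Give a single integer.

cl via duality: int({a,g}) = {a}, so X∖{a} = {h,d,g,b,e,f}
Write k for closure, c for complement:
  1. A     = {h,d,b,e,f}
  2. kA    = {h,d,g,b,e,f}
  3. cA    = {a,g}
  4. ckA   = {a}
  5. kcA   = {a,d,g,b}
  6. kckA  = {a,b}
  7. ckcA  = {h,e,f}
  8. ckckA = {h,d,g,e,f}
  9. kckcA = {h,b,e,f}
  10. ckckcA = {a,d,g}
applying k or c yields no new set

10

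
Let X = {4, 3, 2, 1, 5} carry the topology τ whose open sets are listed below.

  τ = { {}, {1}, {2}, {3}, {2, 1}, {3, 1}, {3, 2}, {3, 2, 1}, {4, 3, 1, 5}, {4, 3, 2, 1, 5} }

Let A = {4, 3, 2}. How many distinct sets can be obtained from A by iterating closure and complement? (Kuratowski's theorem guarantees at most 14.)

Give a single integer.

6

cl via duality: int({1, 5}) = {1}, so X∖{1} = {4, 3, 2, 5}
Write k for closure, c for complement:
  1. A     = {4, 3, 2}
  2. kA    = {4, 3, 2, 5}
  3. cA    = {1, 5}
  4. ckA   = {1}
  5. kcA   = {4, 1, 5}
  6. ckcA  = {3, 2}
applying k or c yields no new set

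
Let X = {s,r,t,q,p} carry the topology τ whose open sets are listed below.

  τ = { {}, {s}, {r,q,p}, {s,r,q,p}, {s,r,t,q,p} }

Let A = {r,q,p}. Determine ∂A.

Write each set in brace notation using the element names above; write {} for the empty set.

interior: largest open inside A is {r,q,p} (from {}, {r,q,p})
cl via duality: int({s,t}) = {s}, so X∖{s} = {r,t,q,p}
cl∖int = {t}

{t}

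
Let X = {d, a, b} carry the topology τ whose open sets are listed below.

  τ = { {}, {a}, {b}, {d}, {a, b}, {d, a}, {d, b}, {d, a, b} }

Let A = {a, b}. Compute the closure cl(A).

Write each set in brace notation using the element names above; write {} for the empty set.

{a, b}

cl via duality: int({d}) = {d}, so X∖{d} = {a, b}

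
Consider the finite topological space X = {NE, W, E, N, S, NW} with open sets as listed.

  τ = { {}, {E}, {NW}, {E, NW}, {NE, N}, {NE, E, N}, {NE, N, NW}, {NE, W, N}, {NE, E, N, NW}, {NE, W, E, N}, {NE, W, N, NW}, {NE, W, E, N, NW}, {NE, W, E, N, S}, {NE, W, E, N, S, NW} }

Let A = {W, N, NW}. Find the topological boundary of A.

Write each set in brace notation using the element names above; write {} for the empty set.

open subsets of A: {}, {NW}; so int(A) = {NW}
closure: X∖int(X∖A) = X∖{E} = {NE, W, N, S, NW}
∂A = {NE, W, N, S, NW} minus {NW} = {NE, W, N, S}

{NE, W, N, S}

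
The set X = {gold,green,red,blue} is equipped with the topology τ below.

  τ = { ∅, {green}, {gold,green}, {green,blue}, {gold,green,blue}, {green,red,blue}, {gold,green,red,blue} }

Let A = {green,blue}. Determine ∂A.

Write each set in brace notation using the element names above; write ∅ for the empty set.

{gold,red}

U open, U⊆A: ∅, {green}, {green,blue}. int(A) = ⋃ = {green,blue}
X∖A={gold,red}, int(X∖A)=∅, hence cl(A)={gold,green,red,blue}
∂A: remove int from cl → {gold,red}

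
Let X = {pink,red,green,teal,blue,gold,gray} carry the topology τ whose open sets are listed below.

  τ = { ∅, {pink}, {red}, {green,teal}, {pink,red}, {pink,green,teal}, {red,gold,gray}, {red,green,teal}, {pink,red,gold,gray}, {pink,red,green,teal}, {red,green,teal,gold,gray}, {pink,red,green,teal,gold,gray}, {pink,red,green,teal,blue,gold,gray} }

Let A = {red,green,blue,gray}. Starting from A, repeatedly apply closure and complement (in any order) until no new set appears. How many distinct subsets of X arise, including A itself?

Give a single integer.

complement {pink,teal,gold}; its interior {pink}; cl(A) = X∖{pink} = {red,green,teal,blue,gold,gray}
With k = closure, c = complement:
  1. A     = {red,green,blue,gray}
  2. kA    = {red,green,teal,blue,gold,gray}
  3. cA    = {pink,teal,gold}
  4. ckA   = {pink}
  5. kcA   = {pink,green,teal,blue,gold,gray}
  6. kckA  = {pink,blue}
  7. ckcA  = {red}
  8. ckckA = {red,green,teal,gold,gray}
  9. kckcA = {red,blue,gold,gray}
  10. ckckcA = {pink,green,teal}
  11. kckckcA = {pink,green,teal,blue}
  12. ckckckcA = {red,gold,gray}
k, c of each give nothing new

12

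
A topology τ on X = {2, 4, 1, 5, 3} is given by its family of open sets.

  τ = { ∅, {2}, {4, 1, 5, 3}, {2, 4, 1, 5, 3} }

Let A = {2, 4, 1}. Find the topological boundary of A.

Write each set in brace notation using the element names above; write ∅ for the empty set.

open subsets of A: ∅, {2}; so int(A) = {2}
closure: X∖int(X∖A) = X∖∅ = {2, 4, 1, 5, 3}
∂A = {2, 4, 1, 5, 3} minus {2} = {4, 1, 5, 3}

{4, 1, 5, 3}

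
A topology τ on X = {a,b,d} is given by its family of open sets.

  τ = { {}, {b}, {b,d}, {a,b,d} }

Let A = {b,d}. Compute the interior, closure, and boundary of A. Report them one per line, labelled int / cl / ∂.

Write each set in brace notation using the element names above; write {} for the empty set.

int(A) = {b,d}
cl(A)  = {a,b,d}
∂A     = {a}

interior: largest open inside A is {b,d} (from {}, {b}, {b,d})
cl via duality: int({a}) = {}, so X∖{} = {a,b,d}
cl∖int = {a}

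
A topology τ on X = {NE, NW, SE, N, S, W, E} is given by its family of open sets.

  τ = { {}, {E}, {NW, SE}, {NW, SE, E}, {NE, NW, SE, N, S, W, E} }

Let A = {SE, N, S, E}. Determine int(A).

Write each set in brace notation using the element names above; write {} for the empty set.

{E}

interior: largest open inside A is {E} (from {}, {E})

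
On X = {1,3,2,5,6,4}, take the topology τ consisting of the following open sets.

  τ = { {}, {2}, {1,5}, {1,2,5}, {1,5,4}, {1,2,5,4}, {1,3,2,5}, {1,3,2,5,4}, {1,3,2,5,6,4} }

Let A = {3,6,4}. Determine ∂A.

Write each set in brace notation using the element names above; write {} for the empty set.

{3,6,4}

open subsets of A: {}; so int(A) = {}
closure: X∖int(X∖A) = X∖{1,2,5} = {3,6,4}
∂A = {3,6,4} minus {} = {3,6,4}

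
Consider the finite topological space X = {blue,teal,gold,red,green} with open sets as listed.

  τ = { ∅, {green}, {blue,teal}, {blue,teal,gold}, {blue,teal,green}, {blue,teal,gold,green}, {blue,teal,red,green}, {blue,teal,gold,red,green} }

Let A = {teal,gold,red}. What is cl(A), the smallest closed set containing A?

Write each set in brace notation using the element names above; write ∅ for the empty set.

complement {blue,green}; its interior {green}; cl(A) = X∖{green} = {blue,teal,gold,red}

{blue,teal,gold,red}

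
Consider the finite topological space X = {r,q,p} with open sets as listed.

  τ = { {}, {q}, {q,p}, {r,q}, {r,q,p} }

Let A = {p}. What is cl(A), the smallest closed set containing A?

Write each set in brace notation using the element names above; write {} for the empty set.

{p}

complement {r,q}; its interior {r,q}; cl(A) = X∖{r,q} = {p}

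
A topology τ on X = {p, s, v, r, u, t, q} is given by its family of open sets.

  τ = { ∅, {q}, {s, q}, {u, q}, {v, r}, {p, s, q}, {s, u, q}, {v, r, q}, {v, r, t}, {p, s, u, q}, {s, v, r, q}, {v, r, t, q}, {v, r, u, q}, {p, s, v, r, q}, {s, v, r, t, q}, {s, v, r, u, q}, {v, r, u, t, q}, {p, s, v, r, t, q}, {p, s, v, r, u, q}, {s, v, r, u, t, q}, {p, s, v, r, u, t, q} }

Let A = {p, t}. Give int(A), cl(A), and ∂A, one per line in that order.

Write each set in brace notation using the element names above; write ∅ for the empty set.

opens ⊆ A: ∅; union → int = ∅
complement {s, v, r, u, q}; its interior {s, v, r, u, q}; cl(A) = X∖{s, v, r, u, q} = {p, t}
boundary = {p, t} ∖ ∅ = {p, t}

int(A) = ∅
cl(A)  = {p, t}
∂A     = {p, t}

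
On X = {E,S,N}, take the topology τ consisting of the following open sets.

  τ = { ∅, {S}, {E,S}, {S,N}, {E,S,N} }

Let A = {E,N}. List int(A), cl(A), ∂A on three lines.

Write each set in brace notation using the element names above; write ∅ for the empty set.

open subsets of A: ∅; so int(A) = ∅
closure: X∖int(X∖A) = X∖{S} = {E,N}
∂A = {E,N} minus ∅ = {E,N}

int(A) = ∅
cl(A)  = {E,N}
∂A     = {E,N}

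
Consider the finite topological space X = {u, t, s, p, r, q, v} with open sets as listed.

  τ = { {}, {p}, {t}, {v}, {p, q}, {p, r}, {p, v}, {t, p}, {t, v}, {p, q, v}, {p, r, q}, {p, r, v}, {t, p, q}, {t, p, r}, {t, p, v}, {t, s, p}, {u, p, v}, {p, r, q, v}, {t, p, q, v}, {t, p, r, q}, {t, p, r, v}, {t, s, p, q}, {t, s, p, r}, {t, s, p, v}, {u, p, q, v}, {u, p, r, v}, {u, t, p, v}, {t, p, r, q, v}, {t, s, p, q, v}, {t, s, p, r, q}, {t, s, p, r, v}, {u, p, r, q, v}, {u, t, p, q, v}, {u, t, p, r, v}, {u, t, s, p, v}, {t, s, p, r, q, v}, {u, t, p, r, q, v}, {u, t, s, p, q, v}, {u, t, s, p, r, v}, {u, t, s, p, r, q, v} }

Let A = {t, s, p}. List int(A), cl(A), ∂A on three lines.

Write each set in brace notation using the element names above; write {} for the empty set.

int(A) = {t, s, p}
cl(A)  = {u, t, s, p, r, q}
∂A     = {u, r, q}

U open, U⊆A: {}, {t}, {p}, {t, p}, {t, s, p}. int(A) = ⋃ = {t, s, p}
X∖A={u, r, q, v}, int(X∖A)={v}, hence cl(A)={u, t, s, p, r, q}
∂A: remove int from cl → {u, r, q}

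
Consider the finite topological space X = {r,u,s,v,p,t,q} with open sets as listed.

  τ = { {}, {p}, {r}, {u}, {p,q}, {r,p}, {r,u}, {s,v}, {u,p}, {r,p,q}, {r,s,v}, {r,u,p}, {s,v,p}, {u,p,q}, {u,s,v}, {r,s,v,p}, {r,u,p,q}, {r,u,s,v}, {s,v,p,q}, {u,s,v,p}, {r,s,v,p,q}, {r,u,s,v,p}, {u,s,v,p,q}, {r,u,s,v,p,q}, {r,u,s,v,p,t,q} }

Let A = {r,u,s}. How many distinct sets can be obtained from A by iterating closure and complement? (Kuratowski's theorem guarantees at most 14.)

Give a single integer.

complement {v,p,t,q}; its interior {p,q}; cl(A) = X∖{p,q} = {r,u,s,v,t}
With k = closure, c = complement:
  1. A     = {r,u,s}
  2. kA    = {r,u,s,v,t}
  3. cA    = {v,p,t,q}
  4. ckA   = {p,q}
  5. kcA   = {s,v,p,t,q}
  6. kckA  = {p,t,q}
  7. ckcA  = {r,u}
  8. ckckA = {r,u,s,v}
  9. kckcA = {r,u,t}
  10. ckckcA = {s,v,p,q}
k, c of each give nothing new

10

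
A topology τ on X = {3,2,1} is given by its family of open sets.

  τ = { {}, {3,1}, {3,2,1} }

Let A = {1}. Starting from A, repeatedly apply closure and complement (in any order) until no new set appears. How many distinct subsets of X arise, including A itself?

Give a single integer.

closure: X∖int(X∖A) = X∖{} = {3,2,1}
Let k=closure and c=complement:
  1. A     = {1}
  2. kA    = {3,2,1}
  3. cA    = {3,2}
  4. ckA   = {}
— saturated at 4

4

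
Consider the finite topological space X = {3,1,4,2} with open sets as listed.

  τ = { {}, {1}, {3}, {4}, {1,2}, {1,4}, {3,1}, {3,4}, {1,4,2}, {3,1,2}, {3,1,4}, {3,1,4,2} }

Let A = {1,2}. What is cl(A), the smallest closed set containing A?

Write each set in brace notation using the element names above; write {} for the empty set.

complement {3,4}; its interior {3,4}; cl(A) = X∖{3,4} = {1,2}

{1,2}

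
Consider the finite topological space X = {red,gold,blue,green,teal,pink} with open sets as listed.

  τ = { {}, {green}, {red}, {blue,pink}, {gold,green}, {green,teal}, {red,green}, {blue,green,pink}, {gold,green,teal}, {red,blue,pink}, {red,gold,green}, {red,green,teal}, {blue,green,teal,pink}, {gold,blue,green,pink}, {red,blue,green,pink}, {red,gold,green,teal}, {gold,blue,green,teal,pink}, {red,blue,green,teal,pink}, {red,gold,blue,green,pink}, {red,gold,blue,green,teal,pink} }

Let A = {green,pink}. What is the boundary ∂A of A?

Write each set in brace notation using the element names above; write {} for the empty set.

open subsets of A: {}, {green}; so int(A) = {green}
closure: X∖int(X∖A) = X∖{red} = {gold,blue,green,teal,pink}
∂A = {gold,blue,green,teal,pink} minus {green} = {gold,blue,teal,pink}

{gold,blue,teal,pink}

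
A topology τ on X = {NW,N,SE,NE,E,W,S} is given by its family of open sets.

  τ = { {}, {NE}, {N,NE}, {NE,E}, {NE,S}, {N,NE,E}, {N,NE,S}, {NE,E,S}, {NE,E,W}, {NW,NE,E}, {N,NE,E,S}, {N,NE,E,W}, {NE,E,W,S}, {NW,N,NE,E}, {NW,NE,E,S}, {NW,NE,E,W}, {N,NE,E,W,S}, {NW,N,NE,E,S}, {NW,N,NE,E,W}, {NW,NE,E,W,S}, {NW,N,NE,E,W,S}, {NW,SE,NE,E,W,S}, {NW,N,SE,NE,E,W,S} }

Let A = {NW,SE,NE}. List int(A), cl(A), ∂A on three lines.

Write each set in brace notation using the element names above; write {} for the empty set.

int(A) = {NE}
cl(A)  = {NW,N,SE,NE,E,W,S}
∂A     = {NW,N,SE,E,W,S}

interior: largest open inside A is {NE} (from {}, {NE})
cl via duality: int({N,E,W,S}) = {}, so X∖{} = {NW,N,SE,NE,E,W,S}
cl∖int = {NW,N,SE,E,W,S}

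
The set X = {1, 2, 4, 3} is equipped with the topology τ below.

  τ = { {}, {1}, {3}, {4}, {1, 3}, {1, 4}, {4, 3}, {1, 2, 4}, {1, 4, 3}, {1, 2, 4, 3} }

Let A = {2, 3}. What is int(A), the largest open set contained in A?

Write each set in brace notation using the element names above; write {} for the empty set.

opens ⊆ A: {}, {3}; union → int = {3}

{3}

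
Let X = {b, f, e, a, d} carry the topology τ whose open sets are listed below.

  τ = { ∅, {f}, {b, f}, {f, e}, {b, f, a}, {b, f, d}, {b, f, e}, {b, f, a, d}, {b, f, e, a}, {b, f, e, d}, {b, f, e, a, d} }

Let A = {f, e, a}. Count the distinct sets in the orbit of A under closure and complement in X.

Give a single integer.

complement {b, d}; its interior ∅; cl(A) = X∖∅ = {b, f, e, a, d}
With k = closure, c = complement:
  1. A     = {f, e, a}
  2. kA    = {b, f, e, a, d}
  3. cA    = {b, d}
  4. ckA   = ∅
  5. kcA   = {b, a, d}
  6. ckcA  = {f, e}
k, c of each give nothing new

6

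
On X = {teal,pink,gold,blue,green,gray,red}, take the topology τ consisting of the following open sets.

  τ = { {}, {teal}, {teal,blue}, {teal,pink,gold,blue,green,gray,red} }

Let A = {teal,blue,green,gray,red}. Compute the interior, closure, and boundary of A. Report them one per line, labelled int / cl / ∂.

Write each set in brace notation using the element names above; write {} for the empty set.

int(A) = {teal,blue}
cl(A)  = {teal,pink,gold,blue,green,gray,red}
∂A     = {pink,gold,green,gray,red}

interior: largest open inside A is {teal,blue} (from {}, {teal}, {teal,blue})
cl via duality: int({pink,gold}) = {}, so X∖{} = {teal,pink,gold,blue,green,gray,red}
cl∖int = {pink,gold,green,gray,red}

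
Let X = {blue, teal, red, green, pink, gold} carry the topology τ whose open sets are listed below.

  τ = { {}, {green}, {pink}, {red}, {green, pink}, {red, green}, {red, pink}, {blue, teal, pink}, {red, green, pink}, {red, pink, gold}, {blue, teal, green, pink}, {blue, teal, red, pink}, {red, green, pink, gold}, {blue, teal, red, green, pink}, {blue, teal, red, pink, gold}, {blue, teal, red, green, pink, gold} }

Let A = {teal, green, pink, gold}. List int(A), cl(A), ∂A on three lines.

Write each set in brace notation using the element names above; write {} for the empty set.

opens ⊆ A: {}, {pink}, {green}, {green, pink}; union → int = {green, pink}
complement {blue, red}; its interior {red}; cl(A) = X∖{red} = {blue, teal, green, pink, gold}
boundary = {blue, teal, green, pink, gold} ∖ {green, pink} = {blue, teal, gold}

int(A) = {green, pink}
cl(A)  = {blue, teal, green, pink, gold}
∂A     = {blue, teal, gold}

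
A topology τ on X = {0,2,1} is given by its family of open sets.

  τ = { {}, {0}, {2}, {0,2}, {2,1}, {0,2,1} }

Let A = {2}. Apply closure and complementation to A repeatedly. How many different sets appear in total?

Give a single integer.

closure: X∖int(X∖A) = X∖{0} = {2,1}
Let k=closure and c=complement:
  1. A     = {2}
  2. kA    = {2,1}
  3. cA    = {0,1}
  4. ckA   = {0}
— saturated at 4

4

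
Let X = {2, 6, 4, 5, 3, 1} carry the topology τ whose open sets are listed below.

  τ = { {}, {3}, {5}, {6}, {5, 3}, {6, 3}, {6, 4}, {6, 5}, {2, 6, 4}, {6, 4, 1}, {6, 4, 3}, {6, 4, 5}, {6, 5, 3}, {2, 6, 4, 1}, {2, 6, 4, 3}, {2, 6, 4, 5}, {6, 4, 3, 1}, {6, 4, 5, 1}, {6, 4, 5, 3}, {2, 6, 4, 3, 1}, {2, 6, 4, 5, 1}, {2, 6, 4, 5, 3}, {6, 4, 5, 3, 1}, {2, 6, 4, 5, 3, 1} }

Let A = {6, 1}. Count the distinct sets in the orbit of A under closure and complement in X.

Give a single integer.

complement {2, 4, 5, 3}; its interior {5, 3}; cl(A) = X∖{5, 3} = {2, 6, 4, 1}
With k = closure, c = complement:
  1. A     = {6, 1}
  2. kA    = {2, 6, 4, 1}
  3. cA    = {2, 4, 5, 3}
  4. ckA   = {5, 3}
  5. kcA   = {2, 4, 5, 3, 1}
  6. ckcA  = {6}
k, c of each give nothing new

6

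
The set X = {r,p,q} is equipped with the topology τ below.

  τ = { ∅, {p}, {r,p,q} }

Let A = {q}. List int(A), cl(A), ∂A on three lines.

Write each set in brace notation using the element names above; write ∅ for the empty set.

opens ⊆ A: ∅; union → int = ∅
complement {r,p}; its interior {p}; cl(A) = X∖{p} = {r,q}
boundary = {r,q} ∖ ∅ = {r,q}

int(A) = ∅
cl(A)  = {r,q}
∂A     = {r,q}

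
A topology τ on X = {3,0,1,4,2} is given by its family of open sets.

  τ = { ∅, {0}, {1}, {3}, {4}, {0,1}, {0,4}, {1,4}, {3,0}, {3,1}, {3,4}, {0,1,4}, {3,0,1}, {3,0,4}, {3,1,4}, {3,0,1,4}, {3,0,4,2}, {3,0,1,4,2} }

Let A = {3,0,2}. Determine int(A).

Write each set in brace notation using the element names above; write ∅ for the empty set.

U open, U⊆A: ∅, {0}, {3}, {3,0}. int(A) = ⋃ = {3,0}

{3,0}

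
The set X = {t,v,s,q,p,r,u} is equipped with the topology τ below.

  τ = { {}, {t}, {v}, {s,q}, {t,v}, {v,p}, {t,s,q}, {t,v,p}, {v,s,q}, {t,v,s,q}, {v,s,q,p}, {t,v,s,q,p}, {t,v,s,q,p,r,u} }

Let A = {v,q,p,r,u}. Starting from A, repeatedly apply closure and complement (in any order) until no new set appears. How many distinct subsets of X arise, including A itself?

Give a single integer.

10

complement {t,s}; its interior {t}; cl(A) = X∖{t} = {v,s,q,p,r,u}
With k = closure, c = complement:
  1. A     = {v,q,p,r,u}
  2. kA    = {v,s,q,p,r,u}
  3. cA    = {t,s}
  4. ckA   = {t}
  5. kcA   = {t,s,q,r,u}
  6. kckA  = {t,r,u}
  7. ckcA  = {v,p}
  8. ckckA = {v,s,q,p}
  9. kckcA = {v,p,r,u}
  10. ckckcA = {t,s,q}
k, c of each give nothing new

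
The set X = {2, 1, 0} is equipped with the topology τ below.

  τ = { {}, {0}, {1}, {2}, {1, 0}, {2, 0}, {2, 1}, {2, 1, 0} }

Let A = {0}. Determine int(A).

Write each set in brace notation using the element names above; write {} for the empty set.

interior: largest open inside A is {0} (from {}, {0})

{0}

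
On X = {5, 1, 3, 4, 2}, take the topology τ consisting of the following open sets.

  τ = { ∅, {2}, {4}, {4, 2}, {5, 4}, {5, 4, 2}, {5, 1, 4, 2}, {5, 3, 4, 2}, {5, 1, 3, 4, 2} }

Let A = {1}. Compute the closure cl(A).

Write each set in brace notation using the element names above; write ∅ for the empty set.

{1}

complement {5, 3, 4, 2}; its interior {5, 3, 4, 2}; cl(A) = X∖{5, 3, 4, 2} = {1}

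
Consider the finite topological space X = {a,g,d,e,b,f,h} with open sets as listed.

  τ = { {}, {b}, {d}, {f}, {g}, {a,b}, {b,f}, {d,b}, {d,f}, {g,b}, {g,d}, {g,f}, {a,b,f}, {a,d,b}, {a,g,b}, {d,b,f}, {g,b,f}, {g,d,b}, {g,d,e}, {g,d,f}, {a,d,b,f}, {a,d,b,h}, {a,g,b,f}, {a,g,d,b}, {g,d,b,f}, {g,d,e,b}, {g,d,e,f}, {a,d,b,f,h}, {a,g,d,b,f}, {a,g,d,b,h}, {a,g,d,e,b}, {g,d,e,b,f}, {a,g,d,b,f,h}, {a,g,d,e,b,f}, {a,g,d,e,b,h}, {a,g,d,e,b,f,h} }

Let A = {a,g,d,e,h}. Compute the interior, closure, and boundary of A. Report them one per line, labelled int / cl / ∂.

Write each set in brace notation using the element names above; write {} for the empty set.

opens ⊆ A: {}, {d}, {g}, {g,d}, {g,d,e}; union → int = {g,d,e}
complement {b,f}; its interior {b,f}; cl(A) = X∖{b,f} = {a,g,d,e,h}
boundary = {a,g,d,e,h} ∖ {g,d,e} = {a,h}

int(A) = {g,d,e}
cl(A)  = {a,g,d,e,h}
∂A     = {a,h}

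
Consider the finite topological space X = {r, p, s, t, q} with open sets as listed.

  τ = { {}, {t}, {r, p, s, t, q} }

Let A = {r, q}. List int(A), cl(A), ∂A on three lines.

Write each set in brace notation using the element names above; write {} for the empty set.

opens ⊆ A: {}; union → int = {}
complement {p, s, t}; its interior {t}; cl(A) = X∖{t} = {r, p, s, q}
boundary = {r, p, s, q} ∖ {} = {r, p, s, q}

int(A) = {}
cl(A)  = {r, p, s, q}
∂A     = {r, p, s, q}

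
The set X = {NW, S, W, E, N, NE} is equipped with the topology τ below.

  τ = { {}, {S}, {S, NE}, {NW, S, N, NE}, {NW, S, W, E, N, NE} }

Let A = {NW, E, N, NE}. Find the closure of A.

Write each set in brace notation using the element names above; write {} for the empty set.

complement {S, W}; its interior {S}; cl(A) = X∖{S} = {NW, W, E, N, NE}

{NW, W, E, N, NE}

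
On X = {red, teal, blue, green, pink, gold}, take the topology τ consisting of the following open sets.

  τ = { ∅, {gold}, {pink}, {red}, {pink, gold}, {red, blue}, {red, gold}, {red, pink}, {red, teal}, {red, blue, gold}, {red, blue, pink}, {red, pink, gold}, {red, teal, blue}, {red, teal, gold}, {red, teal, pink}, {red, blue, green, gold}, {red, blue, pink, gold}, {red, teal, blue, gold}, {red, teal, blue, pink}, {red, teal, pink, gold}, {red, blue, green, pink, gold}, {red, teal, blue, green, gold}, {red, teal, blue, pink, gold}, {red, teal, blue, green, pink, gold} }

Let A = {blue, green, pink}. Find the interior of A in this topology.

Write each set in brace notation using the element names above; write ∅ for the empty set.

{pink}

U open, U⊆A: ∅, {pink}. int(A) = ⋃ = {pink}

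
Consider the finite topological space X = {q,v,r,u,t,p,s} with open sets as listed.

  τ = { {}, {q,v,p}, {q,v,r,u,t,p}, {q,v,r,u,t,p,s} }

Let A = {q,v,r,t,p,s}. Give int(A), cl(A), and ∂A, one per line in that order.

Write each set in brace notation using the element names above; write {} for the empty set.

int(A) = {q,v,p}
cl(A)  = {q,v,r,u,t,p,s}
∂A     = {r,u,t,s}

interior: largest open inside A is {q,v,p} (from {}, {q,v,p})
cl via duality: int({u}) = {}, so X∖{} = {q,v,r,u,t,p,s}
cl∖int = {r,u,t,s}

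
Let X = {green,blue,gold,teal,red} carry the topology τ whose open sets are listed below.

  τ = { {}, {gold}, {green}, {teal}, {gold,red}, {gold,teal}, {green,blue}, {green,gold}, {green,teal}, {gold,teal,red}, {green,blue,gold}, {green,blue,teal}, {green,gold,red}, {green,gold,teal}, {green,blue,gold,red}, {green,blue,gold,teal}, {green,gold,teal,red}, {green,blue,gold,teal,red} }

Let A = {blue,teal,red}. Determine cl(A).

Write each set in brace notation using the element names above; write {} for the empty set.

closure: X∖int(X∖A) = X∖{green,gold} = {blue,teal,red}

{blue,teal,red}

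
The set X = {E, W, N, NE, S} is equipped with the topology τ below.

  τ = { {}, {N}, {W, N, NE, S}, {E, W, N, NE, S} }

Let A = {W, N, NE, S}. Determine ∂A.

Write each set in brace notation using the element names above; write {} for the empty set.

{E}

interior: largest open inside A is {W, N, NE, S} (from {}, {N}, {W, N, NE, S})
cl via duality: int({E}) = {}, so X∖{} = {E, W, N, NE, S}
cl∖int = {E}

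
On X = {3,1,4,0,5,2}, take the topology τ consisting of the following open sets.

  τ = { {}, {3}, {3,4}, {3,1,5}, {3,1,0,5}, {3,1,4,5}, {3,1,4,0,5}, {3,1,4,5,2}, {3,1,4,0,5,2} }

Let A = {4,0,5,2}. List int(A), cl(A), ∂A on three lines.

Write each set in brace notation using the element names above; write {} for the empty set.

int(A) = {}
cl(A)  = {1,4,0,5,2}
∂A     = {1,4,0,5,2}

interior: largest open inside A is {} (from {})
cl via duality: int({3,1}) = {3}, so X∖{3} = {1,4,0,5,2}
cl∖int = {1,4,0,5,2}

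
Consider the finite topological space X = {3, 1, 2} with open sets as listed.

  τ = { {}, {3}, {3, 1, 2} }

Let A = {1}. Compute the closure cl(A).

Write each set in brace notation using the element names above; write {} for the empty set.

{1, 2}

X∖A={3, 2}, int(X∖A)={3}, hence cl(A)={1, 2}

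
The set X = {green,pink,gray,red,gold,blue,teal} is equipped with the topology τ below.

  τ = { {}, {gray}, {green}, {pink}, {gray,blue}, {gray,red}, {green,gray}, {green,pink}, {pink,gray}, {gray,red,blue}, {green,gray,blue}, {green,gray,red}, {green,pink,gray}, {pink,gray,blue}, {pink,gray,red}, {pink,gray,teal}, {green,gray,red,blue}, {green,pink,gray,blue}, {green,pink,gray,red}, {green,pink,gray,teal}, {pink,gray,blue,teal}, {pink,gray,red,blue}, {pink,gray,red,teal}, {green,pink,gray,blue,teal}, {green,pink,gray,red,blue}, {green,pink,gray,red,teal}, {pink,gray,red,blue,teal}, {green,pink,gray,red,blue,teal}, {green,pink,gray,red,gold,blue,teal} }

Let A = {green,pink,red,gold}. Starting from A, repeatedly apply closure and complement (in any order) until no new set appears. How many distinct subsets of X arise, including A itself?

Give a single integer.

complement {gray,blue,teal}; its interior {gray,blue}; cl(A) = X∖{gray,blue} = {green,pink,red,gold,teal}
With k = closure, c = complement:
  1. A     = {green,pink,red,gold}
  2. kA    = {green,pink,red,gold,teal}
  3. cA    = {gray,blue,teal}
  4. ckA   = {gray,blue}
  5. kcA   = {gray,red,gold,blue,teal}
  6. ckcA  = {green,pink}
  7. kckcA = {green,pink,gold,teal}
  8. ckckcA = {gray,red,blue}
k, c of each give nothing new

8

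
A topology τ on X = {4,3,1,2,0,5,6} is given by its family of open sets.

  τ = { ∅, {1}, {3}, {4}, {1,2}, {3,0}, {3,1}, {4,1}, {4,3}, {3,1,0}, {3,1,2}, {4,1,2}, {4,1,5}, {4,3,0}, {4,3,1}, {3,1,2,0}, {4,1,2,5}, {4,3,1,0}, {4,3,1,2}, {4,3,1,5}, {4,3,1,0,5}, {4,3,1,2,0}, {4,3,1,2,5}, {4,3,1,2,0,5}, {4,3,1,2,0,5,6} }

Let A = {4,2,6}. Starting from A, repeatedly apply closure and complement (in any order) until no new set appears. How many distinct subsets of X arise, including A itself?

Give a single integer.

cl via duality: int({3,1,0,5}) = {3,1,0}, so X∖{3,1,0} = {4,2,5,6}
Write k for closure, c for complement:
  1. A     = {4,2,6}
  2. kA    = {4,2,5,6}
  3. cA    = {3,1,0,5}
  4. ckA   = {3,1,0}
  5. kcA   = {3,1,2,0,5,6}
  6. ckcA  = {4}
  7. kckcA = {4,5,6}
  8. ckckcA = {3,1,2,0}
applying k or c yields no new set

8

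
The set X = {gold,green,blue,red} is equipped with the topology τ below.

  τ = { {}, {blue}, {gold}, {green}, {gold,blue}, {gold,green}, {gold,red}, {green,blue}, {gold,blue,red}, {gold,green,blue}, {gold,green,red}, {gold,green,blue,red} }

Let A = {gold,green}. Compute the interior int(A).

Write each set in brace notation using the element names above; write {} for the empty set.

interior: largest open inside A is {gold,green} (from {}, {gold}, {green}, {gold,green})

{gold,green}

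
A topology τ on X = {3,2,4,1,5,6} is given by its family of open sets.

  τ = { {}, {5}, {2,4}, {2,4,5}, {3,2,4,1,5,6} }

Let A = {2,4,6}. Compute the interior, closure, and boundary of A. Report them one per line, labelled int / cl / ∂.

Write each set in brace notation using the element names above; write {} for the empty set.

int(A) = {2,4}
cl(A)  = {3,2,4,1,6}
∂A     = {3,1,6}

open subsets of A: {}, {2,4}; so int(A) = {2,4}
closure: X∖int(X∖A) = X∖{5} = {3,2,4,1,6}
∂A = {3,2,4,1,6} minus {2,4} = {3,1,6}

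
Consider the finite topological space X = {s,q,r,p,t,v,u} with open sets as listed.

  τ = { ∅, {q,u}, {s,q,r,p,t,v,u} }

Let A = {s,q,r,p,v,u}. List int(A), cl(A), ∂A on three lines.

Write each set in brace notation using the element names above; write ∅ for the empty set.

int(A) = {q,u}
cl(A)  = {s,q,r,p,t,v,u}
∂A     = {s,r,p,t,v}

opens ⊆ A: ∅, {q,u}; union → int = {q,u}
complement {t}; its interior ∅; cl(A) = X∖∅ = {s,q,r,p,t,v,u}
boundary = {s,q,r,p,t,v,u} ∖ {q,u} = {s,r,p,t,v}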